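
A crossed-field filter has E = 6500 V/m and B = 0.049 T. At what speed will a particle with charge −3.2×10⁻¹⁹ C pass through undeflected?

v = 1.3×10⁵ m/s

Zero net Lorentz force requires |qE| = |q v×B|, i.e. E = vB.
v = E/B = 6500/0.049 = 1.3×10⁵ m/s.
The result is independent of the particle's charge and mass.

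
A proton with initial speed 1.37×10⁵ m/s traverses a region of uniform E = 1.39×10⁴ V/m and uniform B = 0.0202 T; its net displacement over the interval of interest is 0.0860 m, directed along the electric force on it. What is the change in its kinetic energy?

ΔKE ≈ 1.92×10⁻¹⁶ J

The magnetic force is always ⟂ v and does no work; only the electric force changes KE.
ΔKE = F_E · d = |q|E d = (1.602×10⁻¹⁹)(1.39×10⁴)(0.0860) ≈ 1.92×10⁻¹⁶ J.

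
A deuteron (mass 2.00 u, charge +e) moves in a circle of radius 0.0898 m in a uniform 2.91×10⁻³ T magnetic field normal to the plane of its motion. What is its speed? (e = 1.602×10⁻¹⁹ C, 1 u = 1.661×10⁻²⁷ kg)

v ≈ 1.26×10⁴ m/s

From |q|vB = mv²/r, v = |q|Br/m.
v = (1.602×10⁻¹⁹)(2.91×10⁻³)(0.0898)/3.322×10⁻²⁷ ≈ 1.26×10⁴ m/s.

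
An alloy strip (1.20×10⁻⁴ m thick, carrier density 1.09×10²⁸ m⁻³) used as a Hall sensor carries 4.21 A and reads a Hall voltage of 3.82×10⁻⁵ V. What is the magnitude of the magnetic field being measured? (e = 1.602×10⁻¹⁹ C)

From V_H = IB/(n e t), B = V_H n e t / I.
B = (3.82×10⁻⁵)(1.09×10²⁸)(1.602×10⁻¹⁹)(1.20×10⁻⁴)/4.21 ≈ 1.90 T.

B ≈ 1.90 T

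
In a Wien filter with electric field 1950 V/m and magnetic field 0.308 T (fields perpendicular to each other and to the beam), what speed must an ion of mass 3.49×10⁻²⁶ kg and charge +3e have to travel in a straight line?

Zero net Lorentz force requires |qE| = |q v×B|, i.e. E = vB.
v = E/B = 1950/0.308 = 6330 m/s.
The result is independent of the particle's charge and mass.

v = 6330 m/s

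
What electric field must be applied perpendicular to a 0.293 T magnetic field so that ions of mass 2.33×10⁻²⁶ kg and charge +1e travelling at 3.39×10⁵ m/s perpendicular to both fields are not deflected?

E = 9.93×10⁴ V/m

For straight-line motion qE = qvB, so E = vB.
E = 3.39×10⁵ × 0.293 = 9.93×10⁴ V/m.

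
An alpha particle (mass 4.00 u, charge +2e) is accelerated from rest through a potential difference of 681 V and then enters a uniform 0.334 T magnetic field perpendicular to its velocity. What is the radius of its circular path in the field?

Acceleration: |q|V = ½mv² ⇒ v = √(2|q|V/m) = √(2·3.204×10⁻¹⁹·681/6.644×10⁻²⁷) ≈ 2.563×10⁵ m/s.
In the field: r = mv/(|q|B) = (6.644×10⁻²⁷)(2.563×10⁵)/((3.204×10⁻¹⁹)(0.334)) ≈ 0.0159 m.

r ≈ 0.0159 m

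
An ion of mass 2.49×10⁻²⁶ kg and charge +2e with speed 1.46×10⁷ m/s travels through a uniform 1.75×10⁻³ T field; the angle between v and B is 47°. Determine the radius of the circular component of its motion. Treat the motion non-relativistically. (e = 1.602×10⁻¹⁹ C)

r ≈ 474 m

v⊥ = v sinθ = 1.46×10⁷·sin47° ≈ 1.068×10⁷ m/s.
r = m v⊥/(|q|B) = (2.49×10⁻²⁶)(1.068×10⁷)/((3.204×10⁻¹⁹)(1.75×10⁻³)) ≈ 474 m.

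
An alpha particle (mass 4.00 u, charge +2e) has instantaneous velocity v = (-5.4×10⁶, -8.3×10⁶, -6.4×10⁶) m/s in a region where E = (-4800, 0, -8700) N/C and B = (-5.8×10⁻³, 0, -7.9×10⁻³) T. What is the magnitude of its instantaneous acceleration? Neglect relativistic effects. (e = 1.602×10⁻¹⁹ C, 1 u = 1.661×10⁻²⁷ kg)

v×B = (6.56×10⁴, -5540, -4.81×10⁴) N/C.
E + v×B = (6.08×10⁴, -5540, -5.68×10⁴) N/C.
F = q(E + v×B) = (3.204×10⁻¹⁹ C)·(6.08×10⁴, -5540, -5.68×10⁴) = (1.95×10⁻¹⁴, -1.78×10⁻¹⁵, -1.82×10⁻¹⁴) N.
|a| = |F|/m = 2.672×10⁻¹⁴/6.644×10⁻²⁷ ≈ 4.02×10¹² m/s².

|a| ≈ 4.02×10¹² m/s²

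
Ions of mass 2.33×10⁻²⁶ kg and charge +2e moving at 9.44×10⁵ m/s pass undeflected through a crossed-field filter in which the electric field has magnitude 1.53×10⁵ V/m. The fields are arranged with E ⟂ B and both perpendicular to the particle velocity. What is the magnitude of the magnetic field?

B = 0.162 T

Balance of forces in the selector: qE = qvB ⇒ B = E/v.
B = 1.53×10⁵/9.44×10⁵ = 0.162 T.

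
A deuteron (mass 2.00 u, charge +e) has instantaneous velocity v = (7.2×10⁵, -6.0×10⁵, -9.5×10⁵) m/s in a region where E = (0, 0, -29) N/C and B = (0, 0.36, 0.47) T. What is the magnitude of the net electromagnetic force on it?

|F| ≈ 6.90×10⁻¹⁴ N

v×B = (6.00×10⁴, -3.38×10⁵, 2.59×10⁵) N/C.
E + v×B = (6.00×10⁴, -3.38×10⁵, 2.59×10⁵) N/C.
F = q(E + v×B) = (1.602×10⁻¹⁹ C)·(6.00×10⁴, -3.38×10⁵, 2.59×10⁵) = (9.61×10⁻¹⁵, -5.42×10⁻¹⁴, 4.15×10⁻¹⁴) N.
|F| = 6.90×10⁻¹⁴ N.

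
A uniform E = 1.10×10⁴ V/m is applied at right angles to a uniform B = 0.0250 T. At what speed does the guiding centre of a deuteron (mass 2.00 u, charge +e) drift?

v_d ≈ 4.40×10⁵ m/s

The E×B drift speed is v_d = E/B.
v_d = 1.10×10⁴/0.0250 = 4.40×10⁵ m/s.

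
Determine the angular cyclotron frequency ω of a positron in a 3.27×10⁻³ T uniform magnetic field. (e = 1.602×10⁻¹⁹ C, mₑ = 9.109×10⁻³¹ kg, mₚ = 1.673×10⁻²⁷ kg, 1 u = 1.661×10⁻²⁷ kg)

ω ≈ 5.75×10⁸ rad/s

ω = |q|B/m.
ω = (1.602×10⁻¹⁹)(3.27×10⁻³)/9.109×10⁻³¹ ≈ 5.75×10⁸ rad/s.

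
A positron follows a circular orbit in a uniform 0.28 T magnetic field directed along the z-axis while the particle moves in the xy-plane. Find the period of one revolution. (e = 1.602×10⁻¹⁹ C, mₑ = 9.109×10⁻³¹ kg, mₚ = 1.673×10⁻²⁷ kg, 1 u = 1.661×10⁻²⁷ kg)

The cyclotron period depends only on m, q, B: T = 2πm/(|q|B).
T = 2π(9.109×10⁻³¹)/((1.602×10⁻¹⁹)(0.28)) ≈ 1.3×10⁻¹⁰ s.

T ≈ 1.3×10⁻¹⁰ s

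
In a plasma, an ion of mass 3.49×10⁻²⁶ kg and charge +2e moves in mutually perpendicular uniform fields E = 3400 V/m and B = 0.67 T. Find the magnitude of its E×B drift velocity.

v_d ≈ 5100 m/s

The steady drift has the magnetic force balancing the electric force, so v_d = E/B.
v_d = 3400/0.67 = 5100 m/s.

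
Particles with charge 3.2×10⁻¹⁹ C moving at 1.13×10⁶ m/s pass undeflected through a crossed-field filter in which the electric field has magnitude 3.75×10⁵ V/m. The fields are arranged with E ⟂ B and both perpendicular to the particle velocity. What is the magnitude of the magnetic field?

Balance of forces in the selector: qE = qvB ⇒ B = E/v.
B = 3.75×10⁵/1.13×10⁶ = 0.332 T.

B = 0.332 T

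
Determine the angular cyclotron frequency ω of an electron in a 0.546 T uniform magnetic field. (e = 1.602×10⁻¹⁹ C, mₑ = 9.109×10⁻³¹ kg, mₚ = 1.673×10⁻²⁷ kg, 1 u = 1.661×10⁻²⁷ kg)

ω ≈ 9.60×10¹⁰ rad/s

ω = |q|B/m.
ω = (1.602×10⁻¹⁹)(0.546)/9.109×10⁻³¹ ≈ 9.60×10¹⁰ rad/s.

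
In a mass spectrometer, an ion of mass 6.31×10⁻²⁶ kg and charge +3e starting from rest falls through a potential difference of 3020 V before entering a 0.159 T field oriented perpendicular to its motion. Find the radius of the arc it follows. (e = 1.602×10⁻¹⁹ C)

r ≈ 0.177 m

Acceleration: |q|V = ½mv² ⇒ v = √(2|q|V/m) = √(2·4.806×10⁻¹⁹·3020/6.31×10⁻²⁶) ≈ 2.145×10⁵ m/s.
In the field: r = mv/(|q|B) = (6.31×10⁻²⁶)(2.145×10⁵)/((4.806×10⁻¹⁹)(0.159)) ≈ 0.177 m.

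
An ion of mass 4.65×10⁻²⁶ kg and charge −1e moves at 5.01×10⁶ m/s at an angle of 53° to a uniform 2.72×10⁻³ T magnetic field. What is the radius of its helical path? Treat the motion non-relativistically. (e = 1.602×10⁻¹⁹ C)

r ≈ 427 m

v⊥ = v sinθ = 5.01×10⁶·sin53° ≈ 4.001×10⁶ m/s.
r = m v⊥/(|q|B) = (4.65×10⁻²⁶)(4.001×10⁶)/((1.602×10⁻¹⁹)(2.72×10⁻³)) ≈ 427 m.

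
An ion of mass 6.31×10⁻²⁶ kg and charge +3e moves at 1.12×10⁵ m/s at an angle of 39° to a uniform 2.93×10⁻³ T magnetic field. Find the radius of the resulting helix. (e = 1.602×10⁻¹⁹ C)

r ≈ 3.16 m

v⊥ = v sinθ = 1.12×10⁵·sin39° ≈ 7.048×10⁴ m/s.
r = m v⊥/(|q|B) = (6.31×10⁻²⁶)(7.048×10⁴)/((4.806×10⁻¹⁹)(2.93×10⁻³)) ≈ 3.16 m.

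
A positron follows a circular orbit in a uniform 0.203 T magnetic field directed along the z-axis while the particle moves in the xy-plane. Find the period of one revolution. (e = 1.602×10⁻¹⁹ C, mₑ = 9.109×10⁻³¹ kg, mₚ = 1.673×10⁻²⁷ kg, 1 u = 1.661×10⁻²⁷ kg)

The cyclotron period depends only on m, q, B: T = 2πm/(|q|B).
T = 2π(9.109×10⁻³¹)/((1.602×10⁻¹⁹)(0.203)) ≈ 1.76×10⁻¹⁰ s.

T ≈ 1.76×10⁻¹⁰ s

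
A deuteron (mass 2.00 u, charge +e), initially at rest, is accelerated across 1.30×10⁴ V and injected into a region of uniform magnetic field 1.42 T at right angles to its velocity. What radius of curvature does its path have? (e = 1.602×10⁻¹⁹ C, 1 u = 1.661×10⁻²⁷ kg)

Acceleration: |q|V = ½mv² ⇒ v = √(2|q|V/m) = √(2·1.602×10⁻¹⁹·1.30×10⁴/3.322×10⁻²⁷) ≈ 1.120×10⁶ m/s.
In the field: r = mv/(|q|B) = (3.322×10⁻²⁷)(1.120×10⁶)/((1.602×10⁻¹⁹)(1.42)) ≈ 0.0164 m.

r ≈ 0.0164 m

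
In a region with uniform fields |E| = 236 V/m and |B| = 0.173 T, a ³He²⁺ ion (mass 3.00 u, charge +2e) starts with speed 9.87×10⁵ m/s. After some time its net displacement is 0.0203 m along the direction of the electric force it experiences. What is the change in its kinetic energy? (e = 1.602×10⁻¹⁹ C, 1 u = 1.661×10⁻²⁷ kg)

The magnetic force is always ⟂ v and does no work; only the electric force changes KE.
ΔKE = F_E · d = |q|E d = (3.204×10⁻¹⁹)(236)(0.0203) ≈ 1.53×10⁻¹⁸ J.

ΔKE ≈ 1.53×10⁻¹⁸ J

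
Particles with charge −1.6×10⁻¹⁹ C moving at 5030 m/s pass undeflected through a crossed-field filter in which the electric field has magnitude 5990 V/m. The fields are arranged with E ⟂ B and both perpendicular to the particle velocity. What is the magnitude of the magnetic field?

B = 1.19 T

Balance of forces in the selector: qE = qvB ⇒ B = E/v.
B = 5990/5030 = 1.19 T.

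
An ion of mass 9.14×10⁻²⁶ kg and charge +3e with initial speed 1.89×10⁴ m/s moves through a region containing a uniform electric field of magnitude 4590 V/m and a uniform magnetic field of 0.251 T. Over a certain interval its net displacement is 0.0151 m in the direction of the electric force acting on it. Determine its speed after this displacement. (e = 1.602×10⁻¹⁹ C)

B does no work; ΔKE = |q|E d.
½mv_f² = ½mv₀² + |q|Ed = ½(9.14×10⁻²⁶)(1.89×10⁴)² + (4.806×10⁻¹⁹)(4590)(0.0151) ≈ 1.632×10⁻¹⁷ J + 3.331×10⁻¹⁷ J ≈ 4.963×10⁻¹⁷ J.
v_f = √(2·4.963×10⁻¹⁷/9.14×10⁻²⁶) ≈ 3.30×10⁴ m/s.

v_f ≈ 3.30×10⁴ m/s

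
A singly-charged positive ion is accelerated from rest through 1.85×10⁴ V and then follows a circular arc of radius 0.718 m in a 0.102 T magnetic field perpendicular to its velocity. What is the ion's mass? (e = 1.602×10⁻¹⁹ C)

Combine |q|V = ½mv² and r = mv/(|q|B): eliminate v to get m = qB²r²/(2V).
m = (1.602×10⁻¹⁹)(0.102)²(0.718)²/(2·1.85×10⁴) ≈ 2.32×10⁻²⁶ kg.

m ≈ 2.32×10⁻²⁶ kg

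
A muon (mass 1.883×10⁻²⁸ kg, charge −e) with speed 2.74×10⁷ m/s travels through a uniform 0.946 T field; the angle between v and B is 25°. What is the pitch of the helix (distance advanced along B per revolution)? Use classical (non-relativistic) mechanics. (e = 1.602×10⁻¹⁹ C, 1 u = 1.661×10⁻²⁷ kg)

p ≈ 0.194 m

v∥ = v cosθ = 2.74×10⁷·cos25° ≈ 2.483×10⁷ m/s.
T = 2πm/(|q|B) = 2π(1.883×10⁻²⁸)/((1.602×10⁻¹⁹)(0.946)) ≈ 7.807×10⁻⁹ s.
pitch = v∥ T = (2.483×10⁷)(7.807×10⁻⁹) ≈ 0.194 m.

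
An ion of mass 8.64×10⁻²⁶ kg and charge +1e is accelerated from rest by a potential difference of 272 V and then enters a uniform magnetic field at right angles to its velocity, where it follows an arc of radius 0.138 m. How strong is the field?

B ≈ 0.124 T

v = √(2|q|V/m) = √(2·1.602×10⁻¹⁹·272/8.64×10⁻²⁶) ≈ 3.176×10⁴ m/s.
B = mv/(|q|r) = (8.64×10⁻²⁶)(3.176×10⁴)/((1.602×10⁻¹⁹)(0.138)) ≈ 0.124 T.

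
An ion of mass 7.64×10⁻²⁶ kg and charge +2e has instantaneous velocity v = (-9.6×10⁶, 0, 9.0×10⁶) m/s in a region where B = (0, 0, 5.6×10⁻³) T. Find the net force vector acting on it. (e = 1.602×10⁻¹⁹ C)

v×B = (0, 5.38×10⁴, 0) N/C.
F = q v×B = (3.204×10⁻¹⁹ C)·(0, 5.38×10⁴, 0) = (0, 1.72×10⁻¹⁴, 0) N.

F ≈ (0, 1.72×10⁻¹⁴, 0) N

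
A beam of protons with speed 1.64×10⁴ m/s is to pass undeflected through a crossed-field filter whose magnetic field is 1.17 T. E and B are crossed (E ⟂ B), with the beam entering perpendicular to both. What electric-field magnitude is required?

E = 1.92×10⁴ V/m

For straight-line motion qE = qvB, so E = vB.
E = 1.64×10⁴ × 1.17 = 1.92×10⁴ V/m.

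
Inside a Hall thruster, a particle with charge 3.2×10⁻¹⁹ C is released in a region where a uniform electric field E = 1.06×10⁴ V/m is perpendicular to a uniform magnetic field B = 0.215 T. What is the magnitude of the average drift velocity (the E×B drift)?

v_d ≈ 4.93×10⁴ m/s

The steady drift has the magnetic force balancing the electric force, so v_d = E/B.
v_d = 1.06×10⁴/0.215 = 4.93×10⁴ m/s.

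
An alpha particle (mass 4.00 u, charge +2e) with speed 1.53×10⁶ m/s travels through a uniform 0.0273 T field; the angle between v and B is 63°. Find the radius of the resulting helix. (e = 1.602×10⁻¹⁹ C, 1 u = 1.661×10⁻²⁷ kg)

r ≈ 1.04 m

v⊥ = v sinθ = 1.53×10⁶·sin63° ≈ 1.363×10⁶ m/s.
r = m v⊥/(|q|B) = (6.644×10⁻²⁷)(1.363×10⁶)/((3.204×10⁻¹⁹)(0.0273)) ≈ 1.04 m.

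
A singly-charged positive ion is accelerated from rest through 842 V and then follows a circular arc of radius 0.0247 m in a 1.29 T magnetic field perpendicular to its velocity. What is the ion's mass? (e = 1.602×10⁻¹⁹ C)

Combine |q|V = ½mv² and r = mv/(|q|B): eliminate v to get m = qB²r²/(2V).
m = (1.602×10⁻¹⁹)(1.29)²(0.0247)²/(2·842) ≈ 9.66×10⁻²⁶ kg.

m ≈ 9.66×10⁻²⁶ kg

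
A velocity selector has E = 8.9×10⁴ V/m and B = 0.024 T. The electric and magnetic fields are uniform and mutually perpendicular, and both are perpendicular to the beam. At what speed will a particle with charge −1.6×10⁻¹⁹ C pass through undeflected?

For undeflected motion the electric and magnetic forces balance: qE = qvB.
v = E/B = 8.9×10⁴/0.024 = 3.7×10⁶ m/s.

v = 3.7×10⁶ m/s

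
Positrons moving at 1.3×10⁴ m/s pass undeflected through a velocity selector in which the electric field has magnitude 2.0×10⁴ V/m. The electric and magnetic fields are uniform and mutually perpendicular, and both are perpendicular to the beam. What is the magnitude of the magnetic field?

Balance of forces in the selector: qE = qvB ⇒ B = E/v.
B = 2.0×10⁴/1.3×10⁴ = 1.5 T.

B = 1.5 T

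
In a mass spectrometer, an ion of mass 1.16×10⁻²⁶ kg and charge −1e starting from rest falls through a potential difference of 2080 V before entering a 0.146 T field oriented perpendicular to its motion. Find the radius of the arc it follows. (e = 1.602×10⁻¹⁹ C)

r ≈ 0.119 m

Acceleration: |q|V = ½mv² ⇒ v = √(2|q|V/m) = √(2·1.602×10⁻¹⁹·2080/1.16×10⁻²⁶) ≈ 2.397×10⁵ m/s.
In the field: r = mv/(|q|B) = (1.16×10⁻²⁶)(2.397×10⁵)/((1.602×10⁻¹⁹)(0.146)) ≈ 0.119 m.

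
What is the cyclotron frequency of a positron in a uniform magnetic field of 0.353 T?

f ≈ 9.88×10⁹ Hz

f = |q|B/(2πm).
f = (1.602×10⁻¹⁹)(0.353)/(2π·9.109×10⁻³¹) ≈ 9.88×10⁹ Hz.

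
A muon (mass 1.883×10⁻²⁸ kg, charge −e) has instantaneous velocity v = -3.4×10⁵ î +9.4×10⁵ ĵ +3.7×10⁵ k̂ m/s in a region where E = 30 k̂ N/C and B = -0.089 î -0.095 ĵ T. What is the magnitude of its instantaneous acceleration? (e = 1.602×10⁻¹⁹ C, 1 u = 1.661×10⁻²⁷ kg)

v×B = (3.52×10⁴, -3.29×10⁴, 1.16×10⁵) N/C.
E + v×B = (3.52×10⁴, -3.29×10⁴, 1.16×10⁵) N/C.
F = q(E + v×B) = (−1.602×10⁻¹⁹ C)·(3.52×10⁴, -3.29×10⁴, 1.16×10⁵) = (-5.63×10⁻¹⁵, 5.28×10⁻¹⁵, -1.86×10⁻¹⁴) N.
|a| = |F|/m = 2.012×10⁻¹⁴/1.883×10⁻²⁸ ≈ 1.07×10¹⁴ m/s².

|a| ≈ 1.07×10¹⁴ m/s²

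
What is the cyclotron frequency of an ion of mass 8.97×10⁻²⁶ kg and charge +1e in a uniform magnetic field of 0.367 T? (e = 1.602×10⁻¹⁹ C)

f ≈ 1.04×10⁵ Hz

f = |q|B/(2πm).
f = (1.602×10⁻¹⁹)(0.367)/(2π·8.97×10⁻²⁶) ≈ 1.04×10⁵ Hz.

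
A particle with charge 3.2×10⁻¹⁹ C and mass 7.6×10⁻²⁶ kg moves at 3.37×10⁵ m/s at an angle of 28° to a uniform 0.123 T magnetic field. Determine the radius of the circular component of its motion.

r ≈ 0.305 m

v⊥ = v sinθ = 3.37×10⁵·sin28° ≈ 1.582×10⁵ m/s.
r = m v⊥/(|q|B) = (7.6×10⁻²⁶)(1.582×10⁵)/((3.2×10⁻¹⁹)(0.123)) ≈ 0.305 m.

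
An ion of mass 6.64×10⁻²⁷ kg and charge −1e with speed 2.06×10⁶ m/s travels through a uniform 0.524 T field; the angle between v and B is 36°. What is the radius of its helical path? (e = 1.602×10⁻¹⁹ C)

v⊥ = v sinθ = 2.06×10⁶·sin36° ≈ 1.211×10⁶ m/s.
r = m v⊥/(|q|B) = (6.64×10⁻²⁷)(1.211×10⁶)/((1.602×10⁻¹⁹)(0.524)) ≈ 0.0958 m.

r ≈ 0.0958 m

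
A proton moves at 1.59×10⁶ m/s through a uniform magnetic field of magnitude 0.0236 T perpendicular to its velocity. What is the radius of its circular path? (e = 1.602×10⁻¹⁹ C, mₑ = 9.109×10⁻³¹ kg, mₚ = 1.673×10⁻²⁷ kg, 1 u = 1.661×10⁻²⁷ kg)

r ≈ 0.704 m

The magnetic force provides the centripetal force: |q|vB = mv²/r.
r = mv/(|q|B) = (1.673×10⁻²⁷)(1.59×10⁶)/((1.602×10⁻¹⁹)(0.0236)) ≈ 0.704 m.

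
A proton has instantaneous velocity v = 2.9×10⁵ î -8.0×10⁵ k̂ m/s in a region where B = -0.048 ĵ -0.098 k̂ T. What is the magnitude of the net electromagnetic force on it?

|F| ≈ 7.97×10⁻¹⁵ N

v×B = (-3.84×10⁴, 2.84×10⁴, -1.39×10⁴) N/C.
F = q v×B = (1.602×10⁻¹⁹ C)·(-3.84×10⁴, 2.84×10⁴, -1.39×10⁴) = (-6.15×10⁻¹⁵, 4.55×10⁻¹⁵, -2.23×10⁻¹⁵) N.
|F| = 7.97×10⁻¹⁵ N.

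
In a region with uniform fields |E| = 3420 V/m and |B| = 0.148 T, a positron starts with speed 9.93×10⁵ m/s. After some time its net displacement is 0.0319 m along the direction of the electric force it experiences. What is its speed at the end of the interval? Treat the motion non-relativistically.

v_f ≈ 6.27×10⁶ m/s

B does no work; ΔKE = |q|E d.
½mv_f² = ½mv₀² + |q|Ed = ½(9.109×10⁻³¹)(9.93×10⁵)² + (1.602×10⁻¹⁹)(3420)(0.0319) ≈ 4.491×10⁻¹⁹ J + 1.748×10⁻¹⁷ J ≈ 1.793×10⁻¹⁷ J.
v_f = √(2·1.793×10⁻¹⁷/9.109×10⁻³¹) ≈ 6.27×10⁶ m/s.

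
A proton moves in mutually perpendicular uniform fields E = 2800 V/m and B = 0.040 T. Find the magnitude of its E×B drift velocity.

The steady drift has the magnetic force balancing the electric force, so v_d = E/B.
v_d = 2800/0.040 = 7.0×10⁴ m/s.

v_d ≈ 7.0×10⁴ m/s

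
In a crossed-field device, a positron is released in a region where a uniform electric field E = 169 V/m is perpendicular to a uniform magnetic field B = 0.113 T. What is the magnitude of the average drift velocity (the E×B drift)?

v_d ≈ 1500 m/s

In crossed fields the guiding centre drifts at v_d = |E×B|/B² = E/B, independent of charge and mass.
v_d = 169/0.113 = 1500 m/s.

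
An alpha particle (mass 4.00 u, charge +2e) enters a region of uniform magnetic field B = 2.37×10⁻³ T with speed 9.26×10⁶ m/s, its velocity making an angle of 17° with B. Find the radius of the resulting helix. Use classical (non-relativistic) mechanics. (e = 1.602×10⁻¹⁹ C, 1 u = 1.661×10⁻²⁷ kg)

v⊥ = v sinθ = 9.26×10⁶·sin17° ≈ 2.707×10⁶ m/s.
r = m v⊥/(|q|B) = (6.644×10⁻²⁷)(2.707×10⁶)/((3.204×10⁻¹⁹)(2.37×10⁻³)) ≈ 23.7 m.

r ≈ 23.7 m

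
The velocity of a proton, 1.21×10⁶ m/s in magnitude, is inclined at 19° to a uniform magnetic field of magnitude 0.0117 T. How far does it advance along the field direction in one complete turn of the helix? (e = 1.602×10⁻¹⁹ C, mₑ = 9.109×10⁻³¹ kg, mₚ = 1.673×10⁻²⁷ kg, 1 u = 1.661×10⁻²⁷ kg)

p ≈ 6.42 m

v∥ = v cosθ = 1.21×10⁶·cos19° ≈ 1.144×10⁶ m/s.
T = 2πm/(|q|B) = 2π(1.673×10⁻²⁷)/((1.602×10⁻¹⁹)(0.0117)) ≈ 5.608×10⁻⁶ s.
pitch = v∥ T = (1.144×10⁶)(5.608×10⁻⁶) ≈ 6.42 m.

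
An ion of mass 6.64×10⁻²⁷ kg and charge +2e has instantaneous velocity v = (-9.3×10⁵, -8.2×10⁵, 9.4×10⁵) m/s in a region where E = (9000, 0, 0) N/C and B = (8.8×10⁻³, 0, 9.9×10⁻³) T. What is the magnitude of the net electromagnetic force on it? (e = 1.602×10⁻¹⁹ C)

|F| ≈ 6.07×10⁻¹⁵ N

v×B = (-8120, 1.75×10⁴, 7220) N/C.
E + v×B = (882, 1.75×10⁴, 7220) N/C.
F = q(E + v×B) = (3.204×10⁻¹⁹ C)·(882, 1.75×10⁴, 7220) = (2.83×10⁻¹⁶, 5.60×10⁻¹⁵, 2.31×10⁻¹⁵) N.
|F| = 6.07×10⁻¹⁵ N.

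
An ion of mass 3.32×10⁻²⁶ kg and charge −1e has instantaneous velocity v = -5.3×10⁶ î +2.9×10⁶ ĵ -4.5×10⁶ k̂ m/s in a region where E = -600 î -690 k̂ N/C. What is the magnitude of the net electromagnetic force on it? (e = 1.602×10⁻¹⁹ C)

|F| ≈ 1.46×10⁻¹⁶ N

Only an electric field acts, so F = qE = (−1.602×10⁻¹⁹ C)·(-600, 0, -690) = (9.61×10⁻¹⁷, 0, 1.11×10⁻¹⁶) N.
|F| = 1.46×10⁻¹⁶ N.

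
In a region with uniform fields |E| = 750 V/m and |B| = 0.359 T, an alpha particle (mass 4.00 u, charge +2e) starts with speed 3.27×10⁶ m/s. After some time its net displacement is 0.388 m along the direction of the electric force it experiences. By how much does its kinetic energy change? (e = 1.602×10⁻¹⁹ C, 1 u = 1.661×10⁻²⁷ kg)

ΔKE ≈ 9.32×10⁻¹⁷ J

The magnetic force is always ⟂ v and does no work; only the electric force changes KE.
ΔKE = F_E · d = |q|E d = (3.204×10⁻¹⁹)(750)(0.388) ≈ 9.32×10⁻¹⁷ J.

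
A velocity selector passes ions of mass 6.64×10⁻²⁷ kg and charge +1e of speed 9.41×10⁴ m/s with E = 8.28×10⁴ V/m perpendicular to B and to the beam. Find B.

B = 0.880 T

Balance of forces in the selector: qE = qvB ⇒ B = E/v.
B = 8.28×10⁴/9.41×10⁴ = 0.880 T.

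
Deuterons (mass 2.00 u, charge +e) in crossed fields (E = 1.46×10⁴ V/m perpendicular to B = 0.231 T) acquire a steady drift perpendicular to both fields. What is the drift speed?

The E×B drift speed is v_d = E/B.
v_d = 1.46×10⁴/0.231 = 6.32×10⁴ m/s.

v_d ≈ 6.32×10⁴ m/s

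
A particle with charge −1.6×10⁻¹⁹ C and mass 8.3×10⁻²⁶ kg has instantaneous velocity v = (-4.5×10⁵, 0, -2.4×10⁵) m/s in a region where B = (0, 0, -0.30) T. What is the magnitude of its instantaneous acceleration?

v×B = (0, -1.35×10⁵, 0) N/C.
F = q v×B = (−1.6×10⁻¹⁹ C)·(0, -1.35×10⁵, 0) = (0, 2.16×10⁻¹⁴, 0) N.
|a| = |F|/m = 2.160×10⁻¹⁴/8.3×10⁻²⁶ ≈ 2.60×10¹¹ m/s².

|a| ≈ 2.60×10¹¹ m/s²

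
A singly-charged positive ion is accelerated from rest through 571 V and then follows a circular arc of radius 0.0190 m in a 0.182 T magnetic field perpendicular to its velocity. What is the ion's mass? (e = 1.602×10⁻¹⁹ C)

Combine |q|V = ½mv² and r = mv/(|q|B): eliminate v to get m = qB²r²/(2V).
m = (1.602×10⁻¹⁹)(0.182)²(0.0190)²/(2·571) ≈ 1.68×10⁻²⁷ kg.

m ≈ 1.68×10⁻²⁷ kg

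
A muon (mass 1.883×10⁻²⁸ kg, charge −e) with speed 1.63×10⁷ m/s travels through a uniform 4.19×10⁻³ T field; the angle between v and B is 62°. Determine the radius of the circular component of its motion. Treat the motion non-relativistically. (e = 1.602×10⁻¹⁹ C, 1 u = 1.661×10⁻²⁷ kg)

v⊥ = v sinθ = 1.63×10⁷·sin62° ≈ 1.439×10⁷ m/s.
r = m v⊥/(|q|B) = (1.883×10⁻²⁸)(1.439×10⁷)/((1.602×10⁻¹⁹)(4.19×10⁻³)) ≈ 4.04 m.

r ≈ 4.04 m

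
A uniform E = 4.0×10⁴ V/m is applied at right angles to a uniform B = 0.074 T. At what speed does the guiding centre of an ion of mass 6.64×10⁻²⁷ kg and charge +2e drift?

In crossed fields the guiding centre drifts at v_d = |E×B|/B² = E/B, independent of charge and mass.
v_d = 4.0×10⁴/0.074 = 5.4×10⁵ m/s.

v_d ≈ 5.4×10⁵ m/s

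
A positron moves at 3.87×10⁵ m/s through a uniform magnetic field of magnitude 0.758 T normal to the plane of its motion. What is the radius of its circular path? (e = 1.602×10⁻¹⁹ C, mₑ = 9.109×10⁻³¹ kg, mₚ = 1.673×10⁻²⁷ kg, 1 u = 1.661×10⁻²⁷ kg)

The magnetic force provides the centripetal force: |q|vB = mv²/r.
r = mv/(|q|B) = (9.109×10⁻³¹)(3.87×10⁵)/((1.602×10⁻¹⁹)(0.758)) ≈ 2.90×10⁻⁶ m.

r ≈ 2.90×10⁻⁶ m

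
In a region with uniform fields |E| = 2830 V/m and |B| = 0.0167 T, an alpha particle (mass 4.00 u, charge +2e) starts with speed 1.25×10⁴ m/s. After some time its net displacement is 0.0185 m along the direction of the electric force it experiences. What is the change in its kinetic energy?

The magnetic force is always ⟂ v and does no work; only the electric force changes KE.
ΔKE = F_E · d = |q|E d = (3.204×10⁻¹⁹)(2830)(0.0185) ≈ 1.68×10⁻¹⁷ J.

ΔKE ≈ 1.68×10⁻¹⁷ J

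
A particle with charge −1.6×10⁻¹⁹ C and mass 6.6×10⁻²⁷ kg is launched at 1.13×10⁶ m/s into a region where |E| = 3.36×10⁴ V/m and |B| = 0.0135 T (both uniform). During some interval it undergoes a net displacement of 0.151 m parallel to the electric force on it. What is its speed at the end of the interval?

B does no work; ΔKE = |q|E d.
½mv_f² = ½mv₀² + |q|Ed = ½(6.6×10⁻²⁷)(1.13×10⁶)² + (1.6×10⁻¹⁹)(3.36×10⁴)(0.151) ≈ 4.214×10⁻¹⁵ J + 8.118×10⁻¹⁶ J ≈ 5.026×10⁻¹⁵ J.
v_f = √(2·5.026×10⁻¹⁵/6.6×10⁻²⁷) ≈ 1.23×10⁶ m/s.

v_f ≈ 1.23×10⁶ m/s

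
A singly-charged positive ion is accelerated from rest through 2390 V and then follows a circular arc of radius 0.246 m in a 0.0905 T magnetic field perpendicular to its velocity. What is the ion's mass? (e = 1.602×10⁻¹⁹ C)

m ≈ 1.66×10⁻²⁶ kg

Combine |q|V = ½mv² and r = mv/(|q|B): eliminate v to get m = qB²r²/(2V).
m = (1.602×10⁻¹⁹)(0.0905)²(0.246)²/(2·2390) ≈ 1.66×10⁻²⁶ kg.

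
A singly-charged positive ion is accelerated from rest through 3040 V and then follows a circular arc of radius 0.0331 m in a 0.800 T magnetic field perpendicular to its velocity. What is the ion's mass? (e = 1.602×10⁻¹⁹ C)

Combine |q|V = ½mv² and r = mv/(|q|B): eliminate v to get m = qB²r²/(2V).
m = (1.602×10⁻¹⁹)(0.800)²(0.0331)²/(2·3040) ≈ 1.85×10⁻²⁶ kg.

m ≈ 1.85×10⁻²⁶ kg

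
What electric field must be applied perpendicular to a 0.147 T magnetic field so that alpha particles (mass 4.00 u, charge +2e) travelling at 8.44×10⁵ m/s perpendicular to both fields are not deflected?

E = 1.24×10⁵ V/m

For straight-line motion qE = qvB, so E = vB.
E = 8.44×10⁵ × 0.147 = 1.24×10⁵ V/m.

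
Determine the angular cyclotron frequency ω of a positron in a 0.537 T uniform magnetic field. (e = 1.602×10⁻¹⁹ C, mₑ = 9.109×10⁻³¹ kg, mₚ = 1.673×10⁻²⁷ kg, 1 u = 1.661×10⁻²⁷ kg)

ω = |q|B/m.
ω = (1.602×10⁻¹⁹)(0.537)/9.109×10⁻³¹ ≈ 9.44×10¹⁰ rad/s.

ω ≈ 9.44×10¹⁰ rad/s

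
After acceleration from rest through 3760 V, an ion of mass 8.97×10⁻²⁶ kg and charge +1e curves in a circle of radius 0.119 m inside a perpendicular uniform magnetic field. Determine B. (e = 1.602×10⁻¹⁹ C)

v = √(2|q|V/m) = √(2·1.602×10⁻¹⁹·3760/8.97×10⁻²⁶) ≈ 1.159×10⁵ m/s.
B = mv/(|q|r) = (8.97×10⁻²⁶)(1.159×10⁵)/((1.602×10⁻¹⁹)(0.119)) ≈ 0.545 T.

B ≈ 0.545 T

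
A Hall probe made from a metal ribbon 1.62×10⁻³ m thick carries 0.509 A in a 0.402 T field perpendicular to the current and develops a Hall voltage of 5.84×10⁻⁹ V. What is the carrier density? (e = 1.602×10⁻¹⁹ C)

n ≈ 1.35×10²⁹ m⁻³

From V_H = IB/(n e t), n = IB/(V_H e t).
n = (0.509)(0.402)/((5.84×10⁻⁹)(1.602×10⁻¹⁹)(1.62×10⁻³)) ≈ 1.35×10²⁹ m⁻³.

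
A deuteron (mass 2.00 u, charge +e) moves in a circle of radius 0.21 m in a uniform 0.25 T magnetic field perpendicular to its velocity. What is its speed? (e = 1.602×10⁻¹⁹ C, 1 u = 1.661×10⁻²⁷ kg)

v ≈ 2.5×10⁶ m/s

From |q|vB = mv²/r, v = |q|Br/m.
v = (1.602×10⁻¹⁹)(0.25)(0.21)/3.322×10⁻²⁷ ≈ 2.5×10⁶ m/s.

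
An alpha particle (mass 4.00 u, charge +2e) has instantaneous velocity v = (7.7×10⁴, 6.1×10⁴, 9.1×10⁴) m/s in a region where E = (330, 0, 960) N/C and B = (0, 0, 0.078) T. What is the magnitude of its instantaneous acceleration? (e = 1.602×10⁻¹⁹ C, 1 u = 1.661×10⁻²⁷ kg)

|a| ≈ 3.82×10¹¹ m/s²

v×B = (4760, -6010, 0) N/C.
E + v×B = (5090, -6010, 960) N/C.
F = q(E + v×B) = (3.204×10⁻¹⁹ C)·(5090, -6010, 960) = (1.63×10⁻¹⁵, -1.92×10⁻¹⁵, 3.08×10⁻¹⁶) N.
|a| = |F|/m = 2.541×10⁻¹⁵/6.644×10⁻²⁷ ≈ 3.82×10¹¹ m/s².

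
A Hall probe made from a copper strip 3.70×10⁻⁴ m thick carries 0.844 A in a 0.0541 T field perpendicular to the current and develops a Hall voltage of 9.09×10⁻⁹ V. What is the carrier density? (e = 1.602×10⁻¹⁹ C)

n ≈ 8.47×10²⁸ m⁻³

From V_H = IB/(n e t), n = IB/(V_H e t).
n = (0.844)(0.0541)/((9.09×10⁻⁹)(1.602×10⁻¹⁹)(3.70×10⁻⁴)) ≈ 8.47×10²⁸ m⁻³.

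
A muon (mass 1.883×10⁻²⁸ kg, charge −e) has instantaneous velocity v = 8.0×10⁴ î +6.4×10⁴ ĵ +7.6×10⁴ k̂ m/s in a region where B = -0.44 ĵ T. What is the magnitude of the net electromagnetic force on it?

|F| ≈ 7.78×10⁻¹⁵ N

v×B = (3.34×10⁴, 0, -3.52×10⁴) N/C.
F = q v×B = (−1.602×10⁻¹⁹ C)·(3.34×10⁴, 0, -3.52×10⁴) = (-5.36×10⁻¹⁵, 0, 5.64×10⁻¹⁵) N.
|F| = 7.78×10⁻¹⁵ N.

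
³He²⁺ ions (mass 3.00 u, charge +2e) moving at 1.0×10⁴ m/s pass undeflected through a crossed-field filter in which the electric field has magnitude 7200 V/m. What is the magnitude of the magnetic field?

Balance of forces in the selector: qE = qvB ⇒ B = E/v.
B = 7200/1.0×10⁴ = 0.72 T.

B = 0.72 T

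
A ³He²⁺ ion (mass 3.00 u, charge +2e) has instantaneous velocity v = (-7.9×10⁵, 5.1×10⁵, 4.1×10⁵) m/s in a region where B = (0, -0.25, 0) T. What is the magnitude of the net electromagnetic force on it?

v×B = (1.02×10⁵, 0, 1.98×10⁵) N/C.
F = q v×B = (3.204×10⁻¹⁹ C)·(1.02×10⁵, 0, 1.98×10⁵) = (3.28×10⁻¹⁴, 0, 6.33×10⁻¹⁴) N.
|F| = 7.13×10⁻¹⁴ N.

|F| ≈ 7.13×10⁻¹⁴ N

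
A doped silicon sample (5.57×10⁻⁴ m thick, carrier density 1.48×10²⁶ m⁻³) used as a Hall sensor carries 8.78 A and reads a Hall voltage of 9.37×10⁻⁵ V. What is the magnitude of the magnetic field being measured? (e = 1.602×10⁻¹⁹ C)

From V_H = IB/(n e t), B = V_H n e t / I.
B = (9.37×10⁻⁵)(1.48×10²⁶)(1.602×10⁻¹⁹)(5.57×10⁻⁴)/8.78 ≈ 0.141 T.

B ≈ 0.141 T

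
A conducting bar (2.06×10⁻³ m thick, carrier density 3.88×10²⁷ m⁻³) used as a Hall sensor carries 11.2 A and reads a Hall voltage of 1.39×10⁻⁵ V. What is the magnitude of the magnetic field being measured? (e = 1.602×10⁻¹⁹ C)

From V_H = IB/(n e t), B = V_H n e t / I.
B = (1.39×10⁻⁵)(3.88×10²⁷)(1.602×10⁻¹⁹)(2.06×10⁻³)/11.2 ≈ 1.59 T.

B ≈ 1.59 T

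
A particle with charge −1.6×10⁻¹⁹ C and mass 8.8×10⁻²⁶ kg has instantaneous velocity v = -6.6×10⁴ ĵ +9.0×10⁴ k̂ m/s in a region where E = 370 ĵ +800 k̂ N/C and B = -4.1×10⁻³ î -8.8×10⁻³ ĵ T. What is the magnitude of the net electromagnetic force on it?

|F| ≈ 1.52×10⁻¹⁶ N

v×B = (792, -369, -271) N/C.
E + v×B = (792, 1.00, 529) N/C.
F = q(E + v×B) = (−1.6×10⁻¹⁹ C)·(792, 1.00, 529) = (-1.27×10⁻¹⁶, -1.60×10⁻¹⁹, -8.47×10⁻¹⁷) N.
|F| = 1.52×10⁻¹⁶ N.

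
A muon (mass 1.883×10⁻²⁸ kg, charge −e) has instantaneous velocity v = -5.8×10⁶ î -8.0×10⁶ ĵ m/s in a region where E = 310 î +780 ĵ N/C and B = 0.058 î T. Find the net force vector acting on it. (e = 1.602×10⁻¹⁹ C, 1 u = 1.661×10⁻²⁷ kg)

F ≈ (-4.97×10⁻¹⁷, -1.25×10⁻¹⁶, -7.43×10⁻¹⁴) N

v×B = (0, 0, 4.64×10⁵) N/C.
E + v×B = (310, 780, 4.64×10⁵) N/C.
F = q(E + v×B) = (−1.602×10⁻¹⁹ C)·(310, 780, 4.64×10⁵) = (-4.97×10⁻¹⁷, -1.25×10⁻¹⁶, -7.43×10⁻¹⁴) N.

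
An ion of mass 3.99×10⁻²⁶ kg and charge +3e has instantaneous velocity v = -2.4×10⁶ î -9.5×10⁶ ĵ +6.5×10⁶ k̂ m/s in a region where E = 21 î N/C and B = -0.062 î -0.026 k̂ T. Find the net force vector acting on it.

F ≈ (1.19×10⁻¹³, -2.24×10⁻¹³, -2.83×10⁻¹³) N

v×B = (2.47×10⁵, -4.65×10⁵, -5.89×10⁵) N/C.
E + v×B = (2.47×10⁵, -4.65×10⁵, -5.89×10⁵) N/C.
F = q(E + v×B) = (4.806×10⁻¹⁹ C)·(2.47×10⁵, -4.65×10⁵, -5.89×10⁵) = (1.19×10⁻¹³, -2.24×10⁻¹³, -2.83×10⁻¹³) N.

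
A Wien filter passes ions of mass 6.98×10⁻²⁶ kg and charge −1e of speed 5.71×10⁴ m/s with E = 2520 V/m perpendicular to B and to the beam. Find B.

Balance of forces in the selector: qE = qvB ⇒ B = E/v.
B = 2520/5.71×10⁴ = 0.0441 T.

B = 0.0441 T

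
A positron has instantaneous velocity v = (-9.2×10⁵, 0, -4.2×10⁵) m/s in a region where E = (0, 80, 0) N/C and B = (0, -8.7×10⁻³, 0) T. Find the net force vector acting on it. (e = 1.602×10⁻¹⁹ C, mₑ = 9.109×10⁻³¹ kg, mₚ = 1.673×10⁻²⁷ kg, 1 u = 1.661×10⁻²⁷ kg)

F ≈ (-5.85×10⁻¹⁶, 1.28×10⁻¹⁷, 1.28×10⁻¹⁵) N

v×B = (-3650, 0, 8000) N/C.
E + v×B = (-3650, 80.0, 8000) N/C.
F = q(E + v×B) = (1.602×10⁻¹⁹ C)·(-3650, 80.0, 8000) = (-5.85×10⁻¹⁶, 1.28×10⁻¹⁷, 1.28×10⁻¹⁵) N.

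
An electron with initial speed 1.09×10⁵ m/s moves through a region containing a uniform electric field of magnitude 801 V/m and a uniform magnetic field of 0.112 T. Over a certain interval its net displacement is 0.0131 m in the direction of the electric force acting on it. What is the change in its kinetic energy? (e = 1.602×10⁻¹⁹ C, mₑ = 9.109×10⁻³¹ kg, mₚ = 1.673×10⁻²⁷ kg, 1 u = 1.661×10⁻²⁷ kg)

ΔKE ≈ 1.68×10⁻¹⁸ J

The magnetic force is always ⟂ v and does no work; only the electric force changes KE.
ΔKE = F_E · d = |q|E d = (1.602×10⁻¹⁹)(801)(0.0131) ≈ 1.68×10⁻¹⁸ J.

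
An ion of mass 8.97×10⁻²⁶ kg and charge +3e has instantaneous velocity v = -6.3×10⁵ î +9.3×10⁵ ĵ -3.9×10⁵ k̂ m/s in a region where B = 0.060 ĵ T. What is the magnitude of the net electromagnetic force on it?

|F| ≈ 2.14×10⁻¹⁴ N

v×B = (2.34×10⁴, 0, -3.78×10⁴) N/C.
F = q v×B = (4.806×10⁻¹⁹ C)·(2.34×10⁴, 0, -3.78×10⁴) = (1.12×10⁻¹⁴, 0, -1.82×10⁻¹⁴) N.
|F| = 2.14×10⁻¹⁴ N.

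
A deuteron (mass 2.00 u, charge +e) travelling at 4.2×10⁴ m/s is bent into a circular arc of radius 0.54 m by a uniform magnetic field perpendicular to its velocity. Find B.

B ≈ 1.6×10⁻³ T

From |q|vB = mv²/r, B = mv/(|q|r).
B = (3.322×10⁻²⁷)(4.2×10⁴)/((1.602×10⁻¹⁹)(0.54)) ≈ 1.6×10⁻³ T.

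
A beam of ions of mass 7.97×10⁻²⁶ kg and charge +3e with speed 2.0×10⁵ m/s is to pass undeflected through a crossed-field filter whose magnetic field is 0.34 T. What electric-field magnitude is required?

For straight-line motion qE = qvB, so E = vB.
E = 2.0×10⁵ × 0.34 = 6.8×10⁴ V/m.

E = 6.8×10⁴ V/m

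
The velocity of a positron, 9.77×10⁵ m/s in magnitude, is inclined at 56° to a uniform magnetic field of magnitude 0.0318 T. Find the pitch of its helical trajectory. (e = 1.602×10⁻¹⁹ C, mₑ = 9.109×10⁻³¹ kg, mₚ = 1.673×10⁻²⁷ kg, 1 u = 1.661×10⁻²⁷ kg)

p ≈ 6.14×10⁻⁴ m

v∥ = v cosθ = 9.77×10⁵·cos56° ≈ 5.463×10⁵ m/s.
T = 2πm/(|q|B) = 2π(9.109×10⁻³¹)/((1.602×10⁻¹⁹)(0.0318)) ≈ 1.123×10⁻⁹ s.
pitch = v∥ T = (5.463×10⁵)(1.123×10⁻⁹) ≈ 6.14×10⁻⁴ m.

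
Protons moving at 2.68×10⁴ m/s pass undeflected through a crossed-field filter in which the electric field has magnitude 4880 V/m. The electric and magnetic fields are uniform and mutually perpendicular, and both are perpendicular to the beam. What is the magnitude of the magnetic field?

Balance of forces in the selector: qE = qvB ⇒ B = E/v.
B = 4880/2.68×10⁴ = 0.182 T.

B = 0.182 T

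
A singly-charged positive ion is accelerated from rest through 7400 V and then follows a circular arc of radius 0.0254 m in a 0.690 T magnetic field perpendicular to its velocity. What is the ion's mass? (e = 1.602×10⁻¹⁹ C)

Combine |q|V = ½mv² and r = mv/(|q|B): eliminate v to get m = qB²r²/(2V).
m = (1.602×10⁻¹⁹)(0.690)²(0.0254)²/(2·7400) ≈ 3.32×10⁻²⁷ kg.

m ≈ 3.32×10⁻²⁷ kg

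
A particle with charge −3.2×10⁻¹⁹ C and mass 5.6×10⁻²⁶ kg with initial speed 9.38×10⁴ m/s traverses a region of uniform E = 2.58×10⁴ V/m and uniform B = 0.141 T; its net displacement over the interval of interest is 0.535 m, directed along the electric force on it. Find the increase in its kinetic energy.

The magnetic force is always ⟂ v and does no work; only the electric force changes KE.
ΔKE = F_E · d = |q|E d = (3.2×10⁻¹⁹)(2.58×10⁴)(0.535) ≈ 4.42×10⁻¹⁵ J.

ΔKE ≈ 4.42×10⁻¹⁵ J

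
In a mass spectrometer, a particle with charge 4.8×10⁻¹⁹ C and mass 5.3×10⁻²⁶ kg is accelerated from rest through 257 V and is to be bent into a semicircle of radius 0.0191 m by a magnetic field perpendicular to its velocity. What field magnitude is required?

B ≈ 0.394 T

v = √(2|q|V/m) = √(2·4.8×10⁻¹⁹·257/5.3×10⁻²⁶) ≈ 6.823×10⁴ m/s.
B = mv/(|q|r) = (5.3×10⁻²⁶)(6.823×10⁴)/((4.8×10⁻¹⁹)(0.0191)) ≈ 0.394 T.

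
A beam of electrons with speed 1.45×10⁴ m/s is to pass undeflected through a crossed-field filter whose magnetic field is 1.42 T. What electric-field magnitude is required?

E = 2.06×10⁴ V/m

For straight-line motion qE = qvB, so E = vB.
E = 1.45×10⁴ × 1.42 = 2.06×10⁴ V/m.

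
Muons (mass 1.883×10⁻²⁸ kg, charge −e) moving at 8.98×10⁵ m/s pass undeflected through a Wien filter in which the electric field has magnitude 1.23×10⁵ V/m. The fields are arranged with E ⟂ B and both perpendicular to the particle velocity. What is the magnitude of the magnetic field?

Balance of forces in the selector: qE = qvB ⇒ B = E/v.
B = 1.23×10⁵/8.98×10⁵ = 0.137 T.

B = 0.137 T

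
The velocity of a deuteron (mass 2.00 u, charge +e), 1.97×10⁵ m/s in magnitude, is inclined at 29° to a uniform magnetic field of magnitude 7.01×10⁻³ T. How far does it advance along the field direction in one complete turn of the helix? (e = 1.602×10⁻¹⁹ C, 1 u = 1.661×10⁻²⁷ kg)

v∥ = v cosθ = 1.97×10⁵·cos29° ≈ 1.723×10⁵ m/s.
T = 2πm/(|q|B) = 2π(3.322×10⁻²⁷)/((1.602×10⁻¹⁹)(7.01×10⁻³)) ≈ 1.859×10⁻⁵ s.
pitch = v∥ T = (1.723×10⁵)(1.859×10⁻⁵) ≈ 3.20 m.

p ≈ 3.20 m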